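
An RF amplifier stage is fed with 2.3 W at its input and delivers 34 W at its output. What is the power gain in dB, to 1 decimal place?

11.7 dB

Power ratio → dB uses the 10·log₁₀ form:
10·log₁₀(34/2.3) = 10·log₁₀(14.78) = 11.7 dB.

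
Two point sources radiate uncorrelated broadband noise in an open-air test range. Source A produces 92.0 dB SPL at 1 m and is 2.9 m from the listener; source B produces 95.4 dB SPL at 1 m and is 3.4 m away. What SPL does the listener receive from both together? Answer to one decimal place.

86.9 dB SPL

At the listener: L_A = 92.0 − 20·log₁₀(2.9) = 82.75 dB; L_B = 95.4 − 20·log₁₀(3.4) = 84.77 dB.
Combined: 10·log₁₀(10^(82.75/10)+10^(84.77/10)) = 86.9 dB SPL.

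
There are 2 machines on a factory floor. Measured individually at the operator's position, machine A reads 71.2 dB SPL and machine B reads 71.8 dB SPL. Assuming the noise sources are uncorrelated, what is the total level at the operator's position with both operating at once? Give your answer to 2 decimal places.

74.52 dB SPL

Incoherent sources sum as intensities:
L_total = 10·log₁₀(10^(71.2/10) + 10^(71.8/10)) = 10·log₁₀(28320000) = 74.52 dB SPL.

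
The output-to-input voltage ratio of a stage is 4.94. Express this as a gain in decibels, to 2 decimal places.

13.87 dB

For a voltage ratio, dB = 20·log₁₀(V₂/V₁).
20·log₁₀(4.94) = 13.87 dB.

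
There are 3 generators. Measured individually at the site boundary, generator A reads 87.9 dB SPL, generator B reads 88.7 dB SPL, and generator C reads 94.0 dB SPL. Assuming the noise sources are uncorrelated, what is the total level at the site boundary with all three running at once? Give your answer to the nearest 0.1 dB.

95.9 dB SPL

Add the sources as powers (linear), then convert back to dB:
L_total = 10·log₁₀(10^(87.9/10) + 10^(88.7/10) + 10^(94.0/10)) = 10·log₁₀(3870000000) = 95.9 dB SPL.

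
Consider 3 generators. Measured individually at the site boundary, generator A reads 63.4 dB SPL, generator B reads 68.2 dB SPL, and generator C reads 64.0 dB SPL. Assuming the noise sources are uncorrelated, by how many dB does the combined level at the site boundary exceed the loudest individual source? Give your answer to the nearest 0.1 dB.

Add the sources as powers (linear), then convert back to dB:
L_total = 10·log₁₀(10^(63.4/10) + 10^(68.2/10) + 10^(64.0/10)) = 70.53 dB SPL.
Excess over the loudest (68.2 dB): 70.53 − 68.2 = 2.3 dB.

2.3 dB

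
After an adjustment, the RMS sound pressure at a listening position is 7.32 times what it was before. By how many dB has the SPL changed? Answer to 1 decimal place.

17.3 dB

Sound pressure is an amplitude quantity: ΔL = 20·log₁₀(p₂/p₁).
20·log₁₀(7.32) = 17.3 dB.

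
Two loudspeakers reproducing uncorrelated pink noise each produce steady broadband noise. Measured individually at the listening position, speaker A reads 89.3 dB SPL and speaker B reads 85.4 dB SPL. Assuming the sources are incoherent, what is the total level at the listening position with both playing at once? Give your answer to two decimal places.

Incoherent sources sum as intensities:
L_total = 10·log₁₀(10^(89.3/10) + 10^(85.4/10)) = 10·log₁₀(1198000000) = 90.78 dB SPL.

90.78 dB SPL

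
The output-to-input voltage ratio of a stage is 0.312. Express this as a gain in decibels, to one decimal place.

Voltage is an amplitude quantity, so gain = 20·log₁₀(V_out/V_in).
20·log₁₀(0.312) = -10.1 dB.

-10.1 dB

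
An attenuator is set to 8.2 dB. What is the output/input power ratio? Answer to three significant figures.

Power ratio = 10^(dB/10).
10^(-8.2/10) = 10^(-0.8200) = 0.151.

0.151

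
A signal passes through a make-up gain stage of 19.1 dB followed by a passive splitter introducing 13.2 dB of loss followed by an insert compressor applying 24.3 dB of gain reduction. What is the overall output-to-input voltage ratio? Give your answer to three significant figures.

0.120

Net gain = 19.1 + (−13.2) + (−24.3) = -18.4 dB.
Voltage ratio = 10^(-18.4/20) = 0.120.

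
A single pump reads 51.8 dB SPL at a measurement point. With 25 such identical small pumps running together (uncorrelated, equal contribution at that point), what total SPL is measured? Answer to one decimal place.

25 equal incoherent sources raise the level by 10·log₁₀(25) = 13.98 dB.
L_total = 51.8 + 13.98 = 65.8 dB SPL.

65.8 dB SPL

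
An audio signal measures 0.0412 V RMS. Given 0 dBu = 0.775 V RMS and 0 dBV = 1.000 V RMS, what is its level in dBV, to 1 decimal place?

dBV = 20·log₁₀(V / 1.000 V).
20·log₁₀(0.0412/1.000) = -27.7 dBV.

-27.7 dBV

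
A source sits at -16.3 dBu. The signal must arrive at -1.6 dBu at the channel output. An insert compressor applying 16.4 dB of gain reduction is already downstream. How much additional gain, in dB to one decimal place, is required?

31.1 dB

The required make-up gain is the shortfall in the dB sum.
G = -1.6 − (-16.3) + 16.4 = 31.1 dB.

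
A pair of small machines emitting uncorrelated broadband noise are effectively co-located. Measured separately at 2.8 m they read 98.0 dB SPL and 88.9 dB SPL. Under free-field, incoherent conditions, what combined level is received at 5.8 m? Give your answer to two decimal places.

92.18 dB SPL

Combined at 2.8 m: 10·log₁₀(10^(98.0/10)+10^(88.9/10)) = 98.504 dB SPL.
Then apply −20·log₁₀(5.8/2.8) = -6.325 dB → 92.18 dB SPL.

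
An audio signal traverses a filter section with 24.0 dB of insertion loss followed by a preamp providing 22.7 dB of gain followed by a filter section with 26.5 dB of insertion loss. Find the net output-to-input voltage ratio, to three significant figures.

Net gain = (−24.0) + 22.7 + (−26.5) = -27.8 dB.
Voltage ratio = 10^(-27.8/20) = 0.0407.

0.0407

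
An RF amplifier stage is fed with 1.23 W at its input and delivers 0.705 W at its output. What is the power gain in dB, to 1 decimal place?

-2.4 dB

Power is a power quantity, so gain = 10·log₁₀(P_out/P_in).
10·log₁₀(0.705/1.23) = 10·log₁₀(0.5732) = -2.4 dB.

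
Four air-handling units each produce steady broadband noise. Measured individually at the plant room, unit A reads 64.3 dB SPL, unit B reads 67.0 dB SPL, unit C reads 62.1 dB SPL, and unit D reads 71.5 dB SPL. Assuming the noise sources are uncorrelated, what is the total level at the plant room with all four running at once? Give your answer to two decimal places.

Incoherent sources sum as intensities:
L_total = 10·log₁₀(10^(64.3/10) + 10^(67.0/10) + 10^(62.1/10) + 10^(71.5/10)) = 10·log₁₀(23450000) = 73.70 dB SPL.

73.70 dB SPL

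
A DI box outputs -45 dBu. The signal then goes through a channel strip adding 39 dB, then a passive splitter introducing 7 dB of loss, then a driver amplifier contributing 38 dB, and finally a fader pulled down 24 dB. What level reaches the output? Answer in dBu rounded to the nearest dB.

In dB, series stages simply add:
-45 + 39 − 7 + 38 − 24 = +1 dBu.

+1 dBu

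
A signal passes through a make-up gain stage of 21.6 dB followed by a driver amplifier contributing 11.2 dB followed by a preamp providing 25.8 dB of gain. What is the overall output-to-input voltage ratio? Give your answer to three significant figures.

Net gain = 21.6 + 11.2 + 25.8 = 58.6 dB.
Voltage ratio = 10^(58.6/20) = 851.

851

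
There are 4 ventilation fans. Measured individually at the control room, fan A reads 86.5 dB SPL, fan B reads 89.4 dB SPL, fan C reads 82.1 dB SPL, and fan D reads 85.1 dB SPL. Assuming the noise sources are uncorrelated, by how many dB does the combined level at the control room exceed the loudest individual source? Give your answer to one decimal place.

Uncorrelated sources add in intensity (power), not in dB.
L_total = 10·log₁₀(10^(86.5/10) + 10^(89.4/10) + 10^(82.1/10) + 10^(85.1/10)) = 92.56 dB SPL.
Excess over the loudest (89.4 dB): 92.56 − 89.4 = 3.2 dB.

3.2 dB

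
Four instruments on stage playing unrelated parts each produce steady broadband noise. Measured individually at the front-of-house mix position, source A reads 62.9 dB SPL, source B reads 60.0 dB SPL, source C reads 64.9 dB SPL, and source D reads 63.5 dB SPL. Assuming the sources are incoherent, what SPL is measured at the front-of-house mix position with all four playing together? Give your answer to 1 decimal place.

Add the sources as powers (linear), then convert back to dB:
L_total = 10·log₁₀(10^(62.9/10) + 10^(60.0/10) + 10^(64.9/10) + 10^(63.5/10)) = 10·log₁₀(8279000) = 69.2 dB SPL.

69.2 dB SPL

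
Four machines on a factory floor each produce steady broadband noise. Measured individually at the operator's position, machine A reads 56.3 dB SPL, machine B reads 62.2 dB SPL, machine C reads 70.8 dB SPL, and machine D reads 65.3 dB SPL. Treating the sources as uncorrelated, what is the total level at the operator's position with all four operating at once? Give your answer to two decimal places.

Add the sources as powers (linear), then convert back to dB:
L_total = 10·log₁₀(10^(56.3/10) + 10^(62.2/10) + 10^(70.8/10) + 10^(65.3/10)) = 10·log₁₀(17500000) = 72.43 dB SPL.

72.43 dB SPL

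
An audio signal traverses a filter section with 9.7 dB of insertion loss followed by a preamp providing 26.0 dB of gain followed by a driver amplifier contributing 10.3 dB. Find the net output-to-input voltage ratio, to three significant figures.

Net gain = (−9.7) + 26.0 + 10.3 = 26.6 dB.
Voltage ratio = 10^(26.6/20) = 21.4.

21.4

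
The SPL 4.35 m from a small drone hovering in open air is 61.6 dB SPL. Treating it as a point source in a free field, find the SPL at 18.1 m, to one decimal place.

Inverse-square spreading gives ΔL = −20·log₁₀(d₂/d₁).
ΔL = −20·log₁₀(18.1/4.35) = -12.38 dB, so L₂ = 61.6 + (-12.38) = 49.2 dB SPL.

49.2 dB SPL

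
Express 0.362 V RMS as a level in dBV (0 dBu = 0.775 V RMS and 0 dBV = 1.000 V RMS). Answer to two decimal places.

dBV = 20·log₁₀(V / 1.000 V).
20·log₁₀(0.362/1.000) = -8.83 dBV.

-8.83 dBV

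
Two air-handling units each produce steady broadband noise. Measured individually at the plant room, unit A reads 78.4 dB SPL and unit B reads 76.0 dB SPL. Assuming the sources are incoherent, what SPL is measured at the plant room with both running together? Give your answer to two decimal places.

80.37 dB SPL

Incoherent sources sum as intensities:
L_total = 10·log₁₀(10^(78.4/10) + 10^(76.0/10)) = 10·log₁₀(109000000) = 80.37 dB SPL.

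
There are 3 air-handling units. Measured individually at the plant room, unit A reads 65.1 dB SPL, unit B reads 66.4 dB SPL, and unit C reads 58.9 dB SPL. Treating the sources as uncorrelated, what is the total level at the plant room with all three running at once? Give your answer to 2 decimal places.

Uncorrelated sources add in intensity (power), not in dB.
L_total = 10·log₁₀(10^(65.1/10) + 10^(66.4/10) + 10^(58.9/10)) = 10·log₁₀(8377000) = 69.23 dB SPL.

69.23 dB SPL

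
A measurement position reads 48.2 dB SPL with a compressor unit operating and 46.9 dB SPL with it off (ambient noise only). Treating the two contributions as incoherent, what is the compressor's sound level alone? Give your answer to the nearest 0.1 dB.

Subtract intensities: L_src = 10·log₁₀(10^(L_total/10) − 10^(L_bg/10)).
L_src = 10·log₁₀(10^(48.2/10) − 10^(46.9/10)) = 10·log₁₀(17090) = 42.3 dB SPL.

42.3 dB SPL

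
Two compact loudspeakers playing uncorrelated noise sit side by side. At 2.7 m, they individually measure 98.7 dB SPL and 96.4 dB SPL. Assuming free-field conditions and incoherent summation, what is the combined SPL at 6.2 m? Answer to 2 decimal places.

93.49 dB SPL

Combined at 2.7 m: 10·log₁₀(10^(98.7/10)+10^(96.4/10)) = 100.711 dB SPL.
Then apply −20·log₁₀(6.2/2.7) = -7.221 dB → 93.49 dB SPL.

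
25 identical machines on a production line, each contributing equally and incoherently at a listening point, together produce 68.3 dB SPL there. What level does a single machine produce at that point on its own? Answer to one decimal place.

25 equal incoherent sources add 10·log₁₀(25) = 13.98 dB over one source.
L_one = 68.3 − 13.98 = 54.3 dB SPL.

54.3 dB SPL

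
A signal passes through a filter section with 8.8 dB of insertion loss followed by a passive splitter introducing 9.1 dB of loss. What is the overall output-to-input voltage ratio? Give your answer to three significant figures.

Net gain = (−8.8) + (−9.1) = -17.9 dB.
Voltage ratio = 10^(-17.9/20) = 0.127.

0.127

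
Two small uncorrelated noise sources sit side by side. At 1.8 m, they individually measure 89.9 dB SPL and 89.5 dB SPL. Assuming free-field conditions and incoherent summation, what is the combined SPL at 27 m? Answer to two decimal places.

69.19 dB SPL

Combined at 1.8 m: 10·log₁₀(10^(89.9/10)+10^(89.5/10)) = 92.715 dB SPL.
Then apply −20·log₁₀(27/1.8) = -23.522 dB → 69.19 dB SPL.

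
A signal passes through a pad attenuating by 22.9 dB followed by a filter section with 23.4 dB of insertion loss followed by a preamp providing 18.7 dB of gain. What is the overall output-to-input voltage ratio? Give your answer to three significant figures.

0.0417

Net gain = (−22.9) + (−23.4) + 18.7 = -27.6 dB.
Voltage ratio = 10^(-27.6/20) = 0.0417.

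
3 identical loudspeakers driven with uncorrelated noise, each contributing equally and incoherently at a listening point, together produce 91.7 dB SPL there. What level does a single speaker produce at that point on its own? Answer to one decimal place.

3 equal incoherent sources add 10·log₁₀(3) = 4.77 dB over one source.
L_one = 91.7 − 4.77 = 86.9 dB SPL.

86.9 dB SPL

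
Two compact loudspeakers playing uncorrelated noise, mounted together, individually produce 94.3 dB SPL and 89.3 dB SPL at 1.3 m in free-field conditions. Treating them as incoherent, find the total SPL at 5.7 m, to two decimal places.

Combined at 1.3 m: 10·log₁₀(10^(94.3/10)+10^(89.3/10)) = 95.493 dB SPL.
Then apply −20·log₁₀(5.7/1.3) = -12.839 dB → 82.65 dB SPL.

82.65 dB SPL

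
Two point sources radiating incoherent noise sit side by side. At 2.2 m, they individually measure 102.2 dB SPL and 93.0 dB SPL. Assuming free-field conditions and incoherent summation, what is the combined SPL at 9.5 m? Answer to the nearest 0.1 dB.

Combined at 2.2 m: 10·log₁₀(10^(102.2/10)+10^(93.0/10)) = 102.69 dB SPL.
Then apply −20·log₁₀(9.5/2.2) = -12.71 dB → 90.0 dB SPL.

90.0 dB SPL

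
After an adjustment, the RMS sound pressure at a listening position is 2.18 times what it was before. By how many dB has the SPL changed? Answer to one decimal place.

Sound pressure is an amplitude quantity: ΔL = 20·log₁₀(p₂/p₁).
20·log₁₀(2.18) = 6.8 dB.

6.8 dB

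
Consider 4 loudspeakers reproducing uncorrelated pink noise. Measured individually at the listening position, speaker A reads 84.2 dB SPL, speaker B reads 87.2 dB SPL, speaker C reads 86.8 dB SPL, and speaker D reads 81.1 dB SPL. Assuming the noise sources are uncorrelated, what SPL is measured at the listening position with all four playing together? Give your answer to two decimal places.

Incoherent sources sum as intensities:
L_total = 10·log₁₀(10^(84.2/10) + 10^(87.2/10) + 10^(86.8/10) + 10^(81.1/10)) = 10·log₁₀(1395000000) = 91.45 dB SPL.

91.45 dB SPL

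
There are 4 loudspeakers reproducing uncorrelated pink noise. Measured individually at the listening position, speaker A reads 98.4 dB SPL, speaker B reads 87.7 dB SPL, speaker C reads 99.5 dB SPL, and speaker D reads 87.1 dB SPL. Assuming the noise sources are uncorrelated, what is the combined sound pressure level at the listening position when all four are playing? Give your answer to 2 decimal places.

Add the sources as powers (linear), then convert back to dB:
L_total = 10·log₁₀(10^(98.4/10) + 10^(87.7/10) + 10^(99.5/10) + 10^(87.1/10)) = 10·log₁₀(16933000000) = 102.29 dB SPL.

102.29 dB SPL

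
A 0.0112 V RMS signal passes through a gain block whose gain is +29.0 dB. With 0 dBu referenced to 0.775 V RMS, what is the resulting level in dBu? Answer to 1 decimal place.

-7.8 dBu

Input level: 20·log₁₀(0.0112/0.775) = -36.80 dBu.
Output: -36.80 + 29.0 = -7.8 dBu.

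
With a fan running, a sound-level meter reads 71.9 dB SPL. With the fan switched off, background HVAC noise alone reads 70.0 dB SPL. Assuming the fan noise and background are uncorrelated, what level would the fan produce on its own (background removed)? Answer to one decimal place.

Background correction is a power subtraction:
L_src = 10·log₁₀(10^(71.9/10) − 10^(70.0/10)) = 10·log₁₀(5488000) = 67.4 dB SPL.

67.4 dB SPL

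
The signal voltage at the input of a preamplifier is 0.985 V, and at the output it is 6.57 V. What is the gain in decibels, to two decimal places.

Voltage ratio → dB uses the 20·log₁₀ form:
20·log₁₀(6.57/0.985) = 20·log₁₀(6.670) = 16.48 dB.

16.48 dB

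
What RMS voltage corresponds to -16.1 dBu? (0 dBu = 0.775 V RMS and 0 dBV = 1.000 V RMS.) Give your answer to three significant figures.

V = 0.775 V × 10^(-16.1/20).
= 0.775 × 0.1567 = 0.121 V.

0.121 V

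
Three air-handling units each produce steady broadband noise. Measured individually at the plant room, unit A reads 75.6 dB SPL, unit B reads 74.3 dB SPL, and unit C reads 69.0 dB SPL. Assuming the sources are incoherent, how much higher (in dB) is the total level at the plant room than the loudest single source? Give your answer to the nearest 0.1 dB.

Add the sources as powers (linear), then convert back to dB:
L_total = 10·log₁₀(10^(75.6/10) + 10^(74.3/10) + 10^(69.0/10)) = 78.52 dB SPL.
Excess over the loudest (75.6 dB): 78.52 − 75.6 = 2.9 dB.

2.9 dB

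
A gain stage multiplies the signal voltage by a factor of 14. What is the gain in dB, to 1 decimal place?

For a voltage ratio, dB = 20·log₁₀(V₂/V₁).
20·log₁₀(14) = 22.9 dB.

22.9 dB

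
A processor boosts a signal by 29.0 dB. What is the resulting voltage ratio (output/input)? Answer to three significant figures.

28.2

Voltage ratio = 10^(dB/20).
10^(29.0/20) = 10^(1.450) = 28.2.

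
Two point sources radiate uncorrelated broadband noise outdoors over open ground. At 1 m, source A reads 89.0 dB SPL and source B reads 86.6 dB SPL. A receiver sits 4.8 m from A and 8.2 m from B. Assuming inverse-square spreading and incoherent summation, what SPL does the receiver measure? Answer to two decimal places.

At the listener: L_A = 89.0 − 20·log₁₀(4.8) = 75.375 dB; L_B = 86.6 − 20·log₁₀(8.2) = 68.324 dB.
Combined: 10·log₁₀(10^(75.375/10)+10^(68.324/10)) = 76.16 dB SPL.

76.16 dB SPL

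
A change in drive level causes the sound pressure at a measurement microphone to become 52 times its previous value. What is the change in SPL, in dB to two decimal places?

SPL change from a pressure ratio uses the 20·log₁₀ form:
20·log₁₀(52) = 34.32 dB.

34.32 dB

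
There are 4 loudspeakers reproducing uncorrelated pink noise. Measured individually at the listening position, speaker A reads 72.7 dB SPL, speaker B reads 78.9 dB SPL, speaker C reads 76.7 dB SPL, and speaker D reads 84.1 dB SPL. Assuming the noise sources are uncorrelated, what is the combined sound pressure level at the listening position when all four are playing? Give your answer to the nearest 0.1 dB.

Add the sources as powers (linear), then convert back to dB:
L_total = 10·log₁₀(10^(72.7/10) + 10^(78.9/10) + 10^(76.7/10) + 10^(84.1/10)) = 10·log₁₀(400100000) = 86.0 dB SPL.

86.0 dB SPL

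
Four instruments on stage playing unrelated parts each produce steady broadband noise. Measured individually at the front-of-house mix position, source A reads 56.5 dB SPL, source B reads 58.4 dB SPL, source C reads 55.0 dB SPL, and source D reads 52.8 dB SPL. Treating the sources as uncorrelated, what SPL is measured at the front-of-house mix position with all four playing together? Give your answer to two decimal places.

Add the sources as powers (linear), then convert back to dB:
L_total = 10·log₁₀(10^(56.5/10) + 10^(58.4/10) + 10^(55.0/10) + 10^(52.8/10)) = 10·log₁₀(1645000) = 62.16 dB SPL.

62.16 dB SPL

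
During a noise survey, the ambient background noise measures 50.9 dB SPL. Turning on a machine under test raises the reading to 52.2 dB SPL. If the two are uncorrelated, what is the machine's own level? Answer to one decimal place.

46.3 dB SPL

Background correction is a power subtraction:
L_src = 10·log₁₀(10^(52.2/10) − 10^(50.9/10)) = 10·log₁₀(42930) = 46.3 dB SPL.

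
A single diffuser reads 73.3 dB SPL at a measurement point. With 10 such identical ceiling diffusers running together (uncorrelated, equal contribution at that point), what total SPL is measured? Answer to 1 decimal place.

10 equal incoherent sources raise the level by 10·log₁₀(10) = 10.00 dB.
L_total = 73.3 + 10.00 = 83.3 dB SPL.

83.3 dB SPL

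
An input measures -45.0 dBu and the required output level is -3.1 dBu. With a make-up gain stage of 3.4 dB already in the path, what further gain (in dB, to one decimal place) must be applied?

38.5 dB

The required make-up gain is the shortfall in the dB sum.
G = -3.1 − (-45.0) − 3.4 = 38.5 dB.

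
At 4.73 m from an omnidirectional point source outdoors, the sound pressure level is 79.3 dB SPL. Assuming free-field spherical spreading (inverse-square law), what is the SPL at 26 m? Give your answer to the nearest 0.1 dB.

64.5 dB SPL

For a point source in a free field, ΔL = −20·log₁₀(d₂/d₁).
ΔL = −20·log₁₀(26/4.73) = -14.80 dB, so L₂ = 79.3 + (-14.80) = 64.5 dB SPL.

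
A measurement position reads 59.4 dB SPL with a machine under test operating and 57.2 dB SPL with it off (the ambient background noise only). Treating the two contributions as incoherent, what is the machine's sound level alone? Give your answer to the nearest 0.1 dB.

Background correction is a power subtraction:
L_src = 10·log₁₀(10^(59.4/10) − 10^(57.2/10)) = 10·log₁₀(346200) = 55.4 dB SPL.

55.4 dB SPL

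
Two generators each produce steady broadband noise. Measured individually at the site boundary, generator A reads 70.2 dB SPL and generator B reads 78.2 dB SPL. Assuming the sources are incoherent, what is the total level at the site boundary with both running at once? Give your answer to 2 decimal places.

78.84 dB SPL

Incoherent sources sum as intensities:
L_total = 10·log₁₀(10^(70.2/10) + 10^(78.2/10)) = 10·log₁₀(76540000) = 78.84 dB SPL.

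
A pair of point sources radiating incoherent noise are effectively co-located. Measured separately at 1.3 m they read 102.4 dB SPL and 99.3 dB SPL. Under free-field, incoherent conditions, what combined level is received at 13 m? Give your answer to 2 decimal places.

84.13 dB SPL

Combined at 1.3 m: 10·log₁₀(10^(102.4/10)+10^(99.3/10)) = 104.131 dB SPL.
Then apply −20·log₁₀(13/1.3) = -20.000 dB → 84.13 dB SPL.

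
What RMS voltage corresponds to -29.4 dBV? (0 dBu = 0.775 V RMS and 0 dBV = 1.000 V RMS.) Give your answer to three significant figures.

0.0339 V

V = 1.000 V × 10^(-29.4/20).
= 1.000 × 0.03388 = 0.0339 V.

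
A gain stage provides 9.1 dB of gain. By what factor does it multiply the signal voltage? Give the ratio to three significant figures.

Voltage ratio = 10^(dB/20).
10^(9.1/20) = 10^(0.4550) = 2.85.

2.85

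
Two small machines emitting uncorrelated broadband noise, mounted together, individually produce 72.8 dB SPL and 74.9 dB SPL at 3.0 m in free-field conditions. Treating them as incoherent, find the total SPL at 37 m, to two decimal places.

Combined at 3.0 m: 10·log₁₀(10^(72.8/10)+10^(74.9/10)) = 76.986 dB SPL.
Then apply −20·log₁₀(37/3.0) = -21.822 dB → 55.16 dB SPL.

55.16 dB SPL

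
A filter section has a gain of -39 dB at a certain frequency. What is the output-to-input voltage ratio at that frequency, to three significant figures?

0.0112

Voltage ratio = 10^(dB/20).
10^(-39/20) = 10^(-1.950) = 0.0112.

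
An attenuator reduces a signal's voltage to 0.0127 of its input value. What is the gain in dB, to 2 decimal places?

-37.92 dB

Voltage ratio → dB uses the 20·log₁₀ form:
20·log₁₀(0.0127) = -37.92 dB.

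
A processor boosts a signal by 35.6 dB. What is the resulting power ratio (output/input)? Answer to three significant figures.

3630

Power ratio = 10^(dB/10).
10^(35.6/10) = 10^(3.560) = 3630.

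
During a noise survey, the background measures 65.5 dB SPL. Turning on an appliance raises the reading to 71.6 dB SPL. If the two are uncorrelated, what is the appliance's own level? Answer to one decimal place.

Remove the background by subtracting linear intensities:
L_src = 10·log₁₀(10^(71.6/10) − 10^(65.5/10)) = 10·log₁₀(10910000) = 70.4 dB SPL.

70.4 dB SPL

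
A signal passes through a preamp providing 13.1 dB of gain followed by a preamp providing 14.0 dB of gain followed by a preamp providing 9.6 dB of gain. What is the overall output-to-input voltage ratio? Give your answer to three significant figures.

68.4

Net gain = 13.1 + 14.0 + 9.6 = 36.7 dB.
Voltage ratio = 10^(36.7/20) = 68.4.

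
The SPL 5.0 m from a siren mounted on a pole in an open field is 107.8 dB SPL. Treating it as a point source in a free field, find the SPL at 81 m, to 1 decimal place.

83.6 dB SPL

Free-field point source: level drops by 20·log₁₀ of the distance ratio.
ΔL = −20·log₁₀(81/5.0) = -24.19 dB, so L₂ = 107.8 + (-24.19) = 83.6 dB SPL.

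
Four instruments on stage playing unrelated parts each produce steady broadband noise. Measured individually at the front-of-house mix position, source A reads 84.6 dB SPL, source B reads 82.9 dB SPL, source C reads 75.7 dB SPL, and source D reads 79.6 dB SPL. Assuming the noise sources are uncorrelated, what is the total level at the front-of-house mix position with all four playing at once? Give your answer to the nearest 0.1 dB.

Add the sources as powers (linear), then convert back to dB:
L_total = 10·log₁₀(10^(84.6/10) + 10^(82.9/10) + 10^(75.7/10) + 10^(79.6/10)) = 10·log₁₀(611700000) = 87.9 dB SPL.

87.9 dB SPL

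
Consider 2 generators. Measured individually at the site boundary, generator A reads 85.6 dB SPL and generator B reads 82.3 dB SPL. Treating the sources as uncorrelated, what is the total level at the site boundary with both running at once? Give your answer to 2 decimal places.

Add the sources as powers (linear), then convert back to dB:
L_total = 10·log₁₀(10^(85.6/10) + 10^(82.3/10)) = 10·log₁₀(532900000) = 87.27 dB SPL.

87.27 dB SPL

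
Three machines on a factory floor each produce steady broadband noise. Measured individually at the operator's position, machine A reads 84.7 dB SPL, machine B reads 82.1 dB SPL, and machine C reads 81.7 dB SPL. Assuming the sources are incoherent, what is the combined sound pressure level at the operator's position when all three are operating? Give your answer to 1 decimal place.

Incoherent sources sum as intensities:
L_total = 10·log₁₀(10^(84.7/10) + 10^(82.1/10) + 10^(81.7/10)) = 10·log₁₀(605200000) = 87.8 dB SPL.

87.8 dB SPL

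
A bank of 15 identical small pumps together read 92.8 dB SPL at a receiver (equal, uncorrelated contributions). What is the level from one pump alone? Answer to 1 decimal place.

81.0 dB SPL

15 equal incoherent sources add 10·log₁₀(15) = 11.76 dB over one source.
L_one = 92.8 − 11.76 = 81.0 dB SPL.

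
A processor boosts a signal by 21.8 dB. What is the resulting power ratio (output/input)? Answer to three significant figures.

Power ratio = 10^(dB/10).
10^(21.8/10) = 10^(2.180) = 151.

151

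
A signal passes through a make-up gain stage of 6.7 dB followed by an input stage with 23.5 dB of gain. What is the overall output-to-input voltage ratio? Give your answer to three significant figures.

32.4

Net gain = 6.7 + 23.5 = 30.2 dB.
Voltage ratio = 10^(30.2/20) = 32.4.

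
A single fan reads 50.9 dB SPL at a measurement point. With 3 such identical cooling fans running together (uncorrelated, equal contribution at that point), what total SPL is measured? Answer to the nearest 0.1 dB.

55.7 dB SPL

3 equal incoherent sources raise the level by 10·log₁₀(3) = 4.77 dB.
L_total = 50.9 + 4.77 = 55.7 dB SPL.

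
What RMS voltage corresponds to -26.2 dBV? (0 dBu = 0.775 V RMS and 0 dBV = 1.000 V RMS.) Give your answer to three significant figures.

0.0490 V

V = 1.000 V × 10^(-26.2/20).
= 1.000 × 0.04898 = 0.0490 V.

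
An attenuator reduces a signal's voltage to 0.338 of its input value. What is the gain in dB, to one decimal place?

For a voltage ratio, dB = 20·log₁₀(V₂/V₁).
20·log₁₀(0.338) = -9.4 dB.

-9.4 dB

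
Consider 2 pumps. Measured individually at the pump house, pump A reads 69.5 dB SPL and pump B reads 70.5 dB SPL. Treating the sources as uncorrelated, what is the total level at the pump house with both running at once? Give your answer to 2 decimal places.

73.04 dB SPL

Uncorrelated sources add in intensity (power), not in dB.
L_total = 10·log₁₀(10^(69.5/10) + 10^(70.5/10)) = 10·log₁₀(20130000) = 73.04 dB SPL.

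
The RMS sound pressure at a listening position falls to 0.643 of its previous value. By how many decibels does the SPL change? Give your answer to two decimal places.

SPL change from a pressure ratio uses the 20·log₁₀ form:
20·log₁₀(0.643) = -3.84 dB.

-3.84 dB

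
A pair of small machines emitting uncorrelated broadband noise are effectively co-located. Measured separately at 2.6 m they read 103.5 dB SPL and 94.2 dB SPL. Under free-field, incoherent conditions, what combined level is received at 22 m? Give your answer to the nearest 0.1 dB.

Combined at 2.6 m: 10·log₁₀(10^(103.5/10)+10^(94.2/10)) = 103.98 dB SPL.
Then apply −20·log₁₀(22/2.6) = -18.55 dB → 85.4 dB SPL.

85.4 dB SPL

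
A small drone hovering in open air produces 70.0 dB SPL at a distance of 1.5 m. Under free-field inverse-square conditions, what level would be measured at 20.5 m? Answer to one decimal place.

For a point source in a free field, ΔL = −20·log₁₀(d₂/d₁).
ΔL = −20·log₁₀(20.5/1.5) = -22.71 dB, so L₂ = 70.0 + (-22.71) = 47.3 dB SPL.

47.3 dB SPL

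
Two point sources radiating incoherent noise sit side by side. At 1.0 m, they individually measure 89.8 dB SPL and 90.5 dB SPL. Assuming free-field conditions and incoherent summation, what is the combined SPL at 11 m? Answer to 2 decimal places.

72.35 dB SPL

Combined at 1.0 m: 10·log₁₀(10^(89.8/10)+10^(90.5/10)) = 93.174 dB SPL.
Then apply −20·log₁₀(11/1.0) = -20.828 dB → 72.35 dB SPL.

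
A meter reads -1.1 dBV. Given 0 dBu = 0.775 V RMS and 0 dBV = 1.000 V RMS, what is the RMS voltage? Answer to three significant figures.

V = 1.000 V × 10^(-1.1/20).
= 1.000 × 0.8810 = 0.881 V.

0.881 V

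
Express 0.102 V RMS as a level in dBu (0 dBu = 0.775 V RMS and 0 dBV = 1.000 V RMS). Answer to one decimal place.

dBu = 20·log₁₀(V / 0.775 V).
20·log₁₀(0.102/0.775) = -17.6 dBu.

-17.6 dBu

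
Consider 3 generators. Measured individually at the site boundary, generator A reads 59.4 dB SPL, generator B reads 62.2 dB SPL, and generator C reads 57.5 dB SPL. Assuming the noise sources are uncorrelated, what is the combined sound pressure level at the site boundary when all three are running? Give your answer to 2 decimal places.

64.90 dB SPL

Add the sources as powers (linear), then convert back to dB:
L_total = 10·log₁₀(10^(59.4/10) + 10^(62.2/10) + 10^(57.5/10)) = 10·log₁₀(3093000) = 64.90 dB SPL.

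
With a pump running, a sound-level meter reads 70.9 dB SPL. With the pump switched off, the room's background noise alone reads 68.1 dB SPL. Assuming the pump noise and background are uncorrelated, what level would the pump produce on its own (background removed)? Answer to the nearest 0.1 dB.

67.7 dB SPL

Remove the background by subtracting linear intensities:
L_src = 10·log₁₀(10^(70.9/10) − 10^(68.1/10)) = 10·log₁₀(5846000) = 67.7 dB SPL.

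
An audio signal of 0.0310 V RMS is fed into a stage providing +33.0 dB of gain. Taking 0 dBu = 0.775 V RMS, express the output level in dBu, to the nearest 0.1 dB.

Input level: 20·log₁₀(0.0310/0.775) = -27.96 dBu.
Output: -27.96 + 33.0 = +5.0 dBu.

+5.0 dBu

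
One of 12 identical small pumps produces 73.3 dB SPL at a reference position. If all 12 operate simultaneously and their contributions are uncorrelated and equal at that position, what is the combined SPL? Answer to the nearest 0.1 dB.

84.1 dB SPL

12 equal incoherent sources raise the level by 10·log₁₀(12) = 10.79 dB.
L_total = 73.3 + 10.79 = 84.1 dB SPL.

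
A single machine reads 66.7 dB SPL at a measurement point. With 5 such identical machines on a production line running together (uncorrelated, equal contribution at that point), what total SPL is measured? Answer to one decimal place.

5 equal incoherent sources raise the level by 10·log₁₀(5) = 6.99 dB.
L_total = 66.7 + 6.99 = 73.7 dB SPL.

73.7 dB SPL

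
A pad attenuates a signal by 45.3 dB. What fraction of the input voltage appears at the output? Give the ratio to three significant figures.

0.00543

Voltage ratio = 10^(dB/20).
10^(-45.3/20) = 10^(-2.265) = 0.00543.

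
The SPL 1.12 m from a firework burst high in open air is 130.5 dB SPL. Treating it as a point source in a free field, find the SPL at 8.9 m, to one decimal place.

Free-field point source: level drops by 20·log₁₀ of the distance ratio.
ΔL = −20·log₁₀(8.9/1.12) = -18.00 dB, so L₂ = 130.5 + (-18.00) = 112.5 dB SPL.

112.5 dB SPL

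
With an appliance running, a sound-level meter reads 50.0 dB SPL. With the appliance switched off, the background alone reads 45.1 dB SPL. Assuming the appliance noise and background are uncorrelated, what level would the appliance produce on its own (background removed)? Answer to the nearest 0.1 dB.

48.3 dB SPL

Subtract intensities: L_src = 10·log₁₀(10^(L_total/10) − 10^(L_bg/10)).
L_src = 10·log₁₀(10^(50.0/10) − 10^(45.1/10)) = 10·log₁₀(67640) = 48.3 dB SPL.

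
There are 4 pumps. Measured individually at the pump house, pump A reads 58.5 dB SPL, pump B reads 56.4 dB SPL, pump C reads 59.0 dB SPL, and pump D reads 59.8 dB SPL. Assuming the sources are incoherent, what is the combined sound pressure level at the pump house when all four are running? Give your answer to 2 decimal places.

64.61 dB SPL

Add the sources as powers (linear), then convert back to dB:
L_total = 10·log₁₀(10^(58.5/10) + 10^(56.4/10) + 10^(59.0/10) + 10^(59.8/10)) = 10·log₁₀(2894000) = 64.61 dB SPL.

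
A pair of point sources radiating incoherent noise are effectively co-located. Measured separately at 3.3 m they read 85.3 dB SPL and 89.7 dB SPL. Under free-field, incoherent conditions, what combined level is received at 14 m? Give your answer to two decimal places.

78.49 dB SPL

Combined at 3.3 m: 10·log₁₀(10^(85.3/10)+10^(89.7/10)) = 91.045 dB SPL.
Then apply −20·log₁₀(14/3.3) = -12.552 dB → 78.49 dB SPL.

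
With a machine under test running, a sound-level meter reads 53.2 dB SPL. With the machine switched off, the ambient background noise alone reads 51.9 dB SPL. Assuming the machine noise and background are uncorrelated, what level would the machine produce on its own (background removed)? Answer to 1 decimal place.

Subtract intensities: L_src = 10·log₁₀(10^(L_total/10) − 10^(L_bg/10)).
L_src = 10·log₁₀(10^(53.2/10) − 10^(51.9/10)) = 10·log₁₀(54050) = 47.3 dB SPL.

47.3 dB SPL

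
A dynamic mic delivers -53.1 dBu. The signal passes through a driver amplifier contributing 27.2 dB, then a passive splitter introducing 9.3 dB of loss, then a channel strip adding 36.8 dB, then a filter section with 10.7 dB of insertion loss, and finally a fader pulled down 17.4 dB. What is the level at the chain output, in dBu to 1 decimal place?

In dB, series stages simply add:
-53.1 + 27.2 − 9.3 + 36.8 − 10.7 − 17.4 = -26.5 dBu.

-26.5 dBu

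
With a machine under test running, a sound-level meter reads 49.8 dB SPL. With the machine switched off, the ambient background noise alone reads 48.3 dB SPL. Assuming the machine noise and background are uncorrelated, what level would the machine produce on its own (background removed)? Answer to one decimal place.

44.5 dB SPL

Subtract intensities: L_src = 10·log₁₀(10^(L_total/10) − 10^(L_bg/10)).
L_src = 10·log₁₀(10^(49.8/10) − 10^(48.3/10)) = 10·log₁₀(27890) = 44.5 dB SPL.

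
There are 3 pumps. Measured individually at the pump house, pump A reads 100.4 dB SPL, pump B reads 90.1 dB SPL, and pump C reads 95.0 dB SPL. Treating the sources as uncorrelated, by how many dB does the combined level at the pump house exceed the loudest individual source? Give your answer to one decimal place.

Uncorrelated sources add in intensity (power), not in dB.
L_total = 10·log₁₀(10^(100.4/10) + 10^(90.1/10) + 10^(95.0/10)) = 101.80 dB SPL.
Excess over the loudest (100.4 dB): 101.80 − 100.4 = 1.4 dB.

1.4 dB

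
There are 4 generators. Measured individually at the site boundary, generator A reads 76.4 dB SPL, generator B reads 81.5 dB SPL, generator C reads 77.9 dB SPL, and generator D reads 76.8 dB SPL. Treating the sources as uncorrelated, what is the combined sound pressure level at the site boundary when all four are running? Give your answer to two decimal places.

Incoherent sources sum as intensities:
L_total = 10·log₁₀(10^(76.4/10) + 10^(81.5/10) + 10^(77.9/10) + 10^(76.8/10)) = 10·log₁₀(294400000) = 84.69 dB SPL.

84.69 dB SPL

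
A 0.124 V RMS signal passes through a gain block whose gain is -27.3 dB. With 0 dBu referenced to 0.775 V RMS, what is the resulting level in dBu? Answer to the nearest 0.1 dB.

-43.2 dBu

Input level: 20·log₁₀(0.124/0.775) = -15.92 dBu.
Output: -15.92 − 27.3 = -43.2 dBu.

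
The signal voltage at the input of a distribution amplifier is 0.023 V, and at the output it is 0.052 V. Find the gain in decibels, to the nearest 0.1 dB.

For a voltage ratio, dB = 20·log₁₀(V₂/V₁).
20·log₁₀(0.052/0.023) = 20·log₁₀(2.261) = 7.1 dB.

7.1 dB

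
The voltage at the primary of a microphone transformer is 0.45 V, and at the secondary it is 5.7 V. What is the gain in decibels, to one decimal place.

22.1 dB

Voltage is an amplitude quantity, so gain = 20·log₁₀(V_out/V_in).
20·log₁₀(5.7/0.45) = 20·log₁₀(12.67) = 22.1 dB.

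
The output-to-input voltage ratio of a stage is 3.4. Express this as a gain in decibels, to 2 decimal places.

10.63 dB

For a voltage ratio, dB = 20·log₁₀(V₂/V₁).
20·log₁₀(3.4) = 10.63 dB.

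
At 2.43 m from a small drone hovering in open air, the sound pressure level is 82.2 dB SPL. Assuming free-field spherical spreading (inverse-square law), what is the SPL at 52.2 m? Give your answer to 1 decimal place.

For a point source in a free field, ΔL = −20·log₁₀(d₂/d₁).
ΔL = −20·log₁₀(52.2/2.43) = -26.64 dB, so L₂ = 82.2 + (-26.64) = 55.6 dB SPL.

55.6 dB SPL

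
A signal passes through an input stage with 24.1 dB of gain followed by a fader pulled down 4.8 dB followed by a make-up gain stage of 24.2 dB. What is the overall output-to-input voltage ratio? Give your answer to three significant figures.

Net gain = 24.1 + (−4.8) + 24.2 = 43.5 dB.
Voltage ratio = 10^(43.5/20) = 150.

150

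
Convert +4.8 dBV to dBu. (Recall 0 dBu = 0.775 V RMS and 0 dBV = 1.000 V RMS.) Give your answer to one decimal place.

+7.0 dBu

The offset between the scales is 20·log₁₀(0.775/1.000) = −2.214 dB.
So dBu = +4.8 + 2.214 = +7.0 dBu.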